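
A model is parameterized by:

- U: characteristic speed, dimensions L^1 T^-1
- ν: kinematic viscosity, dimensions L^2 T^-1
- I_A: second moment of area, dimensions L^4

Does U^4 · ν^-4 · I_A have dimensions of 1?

Sum the exponent of each base dimension across the product:
  L: 4·[U]_L − 4·[ν]_L + [I_A]_L = 4·(1) − 4·(2) + (4) = 0
  T: 4·[U]_T − 4·[ν]_T + [I_A]_T = 4·(-1) − 4·(-1) + (0) = 0
All base exponents vanish — dimensionless.

yes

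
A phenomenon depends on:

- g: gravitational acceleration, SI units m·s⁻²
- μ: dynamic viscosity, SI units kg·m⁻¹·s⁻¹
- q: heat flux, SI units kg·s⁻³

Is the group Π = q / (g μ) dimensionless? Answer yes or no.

yes

Sum the exponent of each base dimension across the product:
  M: −[g]_M − [μ]_M + [q]_M = −(0) − (1) + (1) = 0
  L: −[g]_L − [μ]_L + [q]_L = −(1) − (-1) + (0) = 0
  T: −[g]_T − [μ]_T + [q]_T = −(-2) − (-1) + (-3) = 0
All base exponents vanish — dimensionless.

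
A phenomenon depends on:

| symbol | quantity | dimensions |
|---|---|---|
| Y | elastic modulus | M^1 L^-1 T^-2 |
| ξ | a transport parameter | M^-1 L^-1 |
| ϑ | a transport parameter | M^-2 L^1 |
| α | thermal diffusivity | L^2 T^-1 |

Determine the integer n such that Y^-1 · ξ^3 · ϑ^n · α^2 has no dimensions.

Balance the M exponent: (-2)·n from ϑ, plus −(1) + 3·(-1) + 2·(0) = -4 from the rest, must sum to zero.
-2n − 4 = 0, so n = -2.

-2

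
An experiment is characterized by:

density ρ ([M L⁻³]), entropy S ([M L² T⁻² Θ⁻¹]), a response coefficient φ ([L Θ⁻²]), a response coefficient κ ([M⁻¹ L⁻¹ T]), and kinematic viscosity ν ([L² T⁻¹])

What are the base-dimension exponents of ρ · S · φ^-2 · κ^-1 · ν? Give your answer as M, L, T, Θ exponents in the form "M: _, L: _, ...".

M: 3, L: 0, T: -4, Θ: 3

Collect each base-dimension exponent across the product:
  M: (1) + (1) − 2·(0) − (-1) + (0) = 3
  L: (-3) + (2) − 2·(1) − (-1) + (2) = 0
  T: (0) + (-2) − 2·(0) − (1) + (-1) = -4
  Θ: (0) + (-1) − 2·(-2) − (0) + (0) = 3
So the dimensions are [M³ T⁻⁴ Θ³].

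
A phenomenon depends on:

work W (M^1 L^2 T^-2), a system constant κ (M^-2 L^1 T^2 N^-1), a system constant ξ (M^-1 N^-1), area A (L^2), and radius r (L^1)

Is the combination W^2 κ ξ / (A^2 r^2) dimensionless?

no

Sum the exponent of each base dimension across the product:
  M: 2·[W]_M + [κ]_M + [ξ]_M − 2·[A]_M − 2·[r]_M = 2·(1) + (-2) + (-1) − 2·(0) − 2·(0) = -1
  L: 2·[W]_L + [κ]_L + [ξ]_L − 2·[A]_L − 2·[r]_L = 2·(2) + (1) + (0) − 2·(2) − 2·(1) = -1
  T: 2·[W]_T + [κ]_T + [ξ]_T − 2·[A]_T − 2·[r]_T = 2·(-2) + (2) + (0) − 2·(0) − 2·(0) = -2
  N: 2·[W]_N + [κ]_N + [ξ]_N − 2·[A]_N − 2·[r]_N = 2·(0) + (-1) + (-1) − 2·(0) − 2·(0) = -2
Net dimensions [M⁻¹ L⁻¹ T⁻² N⁻²] ≠ [1] — not dimensionless.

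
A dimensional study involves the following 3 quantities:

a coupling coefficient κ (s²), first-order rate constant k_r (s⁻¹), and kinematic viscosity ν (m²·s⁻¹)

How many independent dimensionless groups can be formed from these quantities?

1

There are 3 variables and 2 base dimensions (L, T).
The dimension matrix has rank 2.
Independent dimensionless groups: 3 − 2 = 1.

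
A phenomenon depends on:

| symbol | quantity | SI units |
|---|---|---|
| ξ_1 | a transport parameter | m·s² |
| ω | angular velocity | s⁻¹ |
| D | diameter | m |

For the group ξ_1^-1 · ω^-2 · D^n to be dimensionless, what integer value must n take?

1

Balance the L exponent: (1)·n from D, plus −(1) − 2·(0) = -1 from the rest, must sum to zero.
n − 1 = 0, so n = 1.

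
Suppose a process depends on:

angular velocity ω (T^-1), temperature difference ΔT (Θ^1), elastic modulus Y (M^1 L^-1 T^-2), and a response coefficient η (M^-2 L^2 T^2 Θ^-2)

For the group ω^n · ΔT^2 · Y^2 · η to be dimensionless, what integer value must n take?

Balance the T exponent: (-1)·n from ω, plus 2·(0) + 2·(-2) + (2) = -2 from the rest, must sum to zero.
−n − 2 = 0, so n = -2.

-2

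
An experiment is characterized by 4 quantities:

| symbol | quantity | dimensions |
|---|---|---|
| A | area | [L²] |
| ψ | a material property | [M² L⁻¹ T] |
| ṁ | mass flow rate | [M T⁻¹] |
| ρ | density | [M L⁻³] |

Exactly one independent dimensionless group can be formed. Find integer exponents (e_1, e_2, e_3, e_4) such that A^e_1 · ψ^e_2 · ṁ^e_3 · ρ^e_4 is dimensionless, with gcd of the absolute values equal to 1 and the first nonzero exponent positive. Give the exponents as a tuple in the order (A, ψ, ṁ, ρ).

(4, -1, -1, 3)

M: e_1·(0) + e_2·(2) + e_3·(1) + e_4·(1) = 0
L: e_1·(2) + e_2·(-1) + e_3·(0) + e_4·(-3) = 0
T: e_1·(0) + e_2·(1) + e_3·(-1) + e_4·(0) = 0
Solving this homogeneous linear system for the smallest-integer solution (first nonzero entry positive) gives (4, -1, -1, 3).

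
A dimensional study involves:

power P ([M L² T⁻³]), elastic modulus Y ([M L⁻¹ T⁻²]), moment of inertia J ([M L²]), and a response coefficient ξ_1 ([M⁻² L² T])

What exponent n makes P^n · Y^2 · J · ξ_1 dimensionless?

Balance the M exponent: (1)·n from P, plus 2·(1) + (1) + (-2) = 1 from the rest, must sum to zero.
n + 1 = 0, so n = -1.

-1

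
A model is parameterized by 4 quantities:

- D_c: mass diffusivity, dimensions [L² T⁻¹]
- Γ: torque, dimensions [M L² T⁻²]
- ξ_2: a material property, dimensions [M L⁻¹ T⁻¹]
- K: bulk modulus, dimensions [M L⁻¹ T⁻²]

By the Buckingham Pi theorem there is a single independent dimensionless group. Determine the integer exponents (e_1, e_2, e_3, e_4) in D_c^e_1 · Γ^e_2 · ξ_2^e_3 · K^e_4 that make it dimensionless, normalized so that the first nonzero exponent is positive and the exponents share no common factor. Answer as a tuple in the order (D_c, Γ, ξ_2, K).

(3, -2, 3, -1)

M: e_1·(0) + e_2·(1) + e_3·(1) + e_4·(1) = 0
L: e_1·(2) + e_2·(2) + e_3·(-1) + e_4·(-1) = 0
T: e_1·(-1) + e_2·(-2) + e_3·(-1) + e_4·(-2) = 0
Solving this homogeneous linear system for the smallest-integer solution (first nonzero entry positive) gives (3, -2, 3, -1).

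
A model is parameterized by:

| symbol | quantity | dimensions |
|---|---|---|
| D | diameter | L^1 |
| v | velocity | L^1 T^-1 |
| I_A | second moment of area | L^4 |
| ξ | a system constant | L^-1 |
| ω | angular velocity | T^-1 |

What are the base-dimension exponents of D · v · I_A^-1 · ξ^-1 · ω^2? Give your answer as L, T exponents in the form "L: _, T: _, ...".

Collect each base-dimension exponent across the product:
  L: (1) + (1) − (4) − (-1) + 2·(0) = -1
  T: (0) + (-1) − (0) − (0) + 2·(-1) = -3
So the dimensions are [L⁻¹ T⁻³].

L: -1, T: -3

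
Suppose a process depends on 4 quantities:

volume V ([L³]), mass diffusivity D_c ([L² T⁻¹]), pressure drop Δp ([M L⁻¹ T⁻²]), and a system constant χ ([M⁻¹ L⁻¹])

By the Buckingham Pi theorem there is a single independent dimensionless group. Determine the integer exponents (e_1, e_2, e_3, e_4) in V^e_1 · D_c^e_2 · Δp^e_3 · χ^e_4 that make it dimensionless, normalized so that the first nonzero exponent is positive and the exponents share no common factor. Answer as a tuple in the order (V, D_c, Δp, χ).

(2, -2, 1, 1)

M: e_1·(0) + e_2·(0) + e_3·(1) + e_4·(-1) = 0
L: e_1·(3) + e_2·(2) + e_3·(-1) + e_4·(-1) = 0
T: e_1·(0) + e_2·(-1) + e_3·(-2) + e_4·(0) = 0
Solving this homogeneous linear system for the smallest-integer solution (first nonzero entry positive) gives (2, -2, 1, 1).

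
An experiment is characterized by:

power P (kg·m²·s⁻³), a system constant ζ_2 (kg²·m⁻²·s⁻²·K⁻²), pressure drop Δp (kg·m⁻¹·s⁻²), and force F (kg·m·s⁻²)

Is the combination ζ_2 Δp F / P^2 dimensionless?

Sum the exponent of each base dimension across the product:
  M: −2·[P]_M + [ζ_2]_M + [Δp]_M + [F]_M = −2·(1) + (2) + (1) + (1) = 2
  L: −2·[P]_L + [ζ_2]_L + [Δp]_L + [F]_L = −2·(2) + (-2) + (-1) + (1) = -6
  T: −2·[P]_T + [ζ_2]_T + [Δp]_T + [F]_T = −2·(-3) + (-2) + (-2) + (-2) = 0
  Θ: −2·[P]_Θ + [ζ_2]_Θ + [Δp]_Θ + [F]_Θ = −2·(0) + (-2) + (0) + (0) = -2
Net dimensions [M² L⁻⁶ Θ⁻²] ≠ [1] — not dimensionless.

no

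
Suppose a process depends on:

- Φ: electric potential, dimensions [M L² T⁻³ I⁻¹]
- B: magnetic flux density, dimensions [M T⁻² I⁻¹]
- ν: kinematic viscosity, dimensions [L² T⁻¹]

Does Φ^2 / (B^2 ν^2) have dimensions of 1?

Sum the exponent of each base dimension across the product:
  M: 2·[Φ]_M − 2·[B]_M − 2·[ν]_M = 2·(1) − 2·(1) − 2·(0) = 0
  L: 2·[Φ]_L − 2·[B]_L − 2·[ν]_L = 2·(2) − 2·(0) − 2·(2) = 0
  T: 2·[Φ]_T − 2·[B]_T − 2·[ν]_T = 2·(-3) − 2·(-2) − 2·(-1) = 0
  I: 2·[Φ]_I − 2·[B]_I − 2·[ν]_I = 2·(-1) − 2·(-1) − 2·(0) = 0
All base exponents vanish — dimensionless.

yes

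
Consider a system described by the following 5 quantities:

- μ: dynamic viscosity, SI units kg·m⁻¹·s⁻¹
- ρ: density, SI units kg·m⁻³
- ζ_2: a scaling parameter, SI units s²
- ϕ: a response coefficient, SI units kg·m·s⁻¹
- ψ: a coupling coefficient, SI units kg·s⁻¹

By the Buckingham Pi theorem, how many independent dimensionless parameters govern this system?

There are 5 variables and 3 base dimensions (M, L, T).
The dimension matrix has rank 3.
Independent dimensionless groups: 5 − 3 = 2.

2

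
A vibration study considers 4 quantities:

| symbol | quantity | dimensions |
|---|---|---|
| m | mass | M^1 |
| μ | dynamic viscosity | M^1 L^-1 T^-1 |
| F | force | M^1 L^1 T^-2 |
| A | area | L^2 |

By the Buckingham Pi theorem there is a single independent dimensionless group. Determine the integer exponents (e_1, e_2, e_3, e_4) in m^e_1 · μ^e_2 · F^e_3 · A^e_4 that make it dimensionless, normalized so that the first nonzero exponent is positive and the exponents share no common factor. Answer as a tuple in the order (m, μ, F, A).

(2, -4, 2, -3)

M: e_1·(1) + e_2·(1) + e_3·(1) + e_4·(0) = 0
L: e_1·(0) + e_2·(-1) + e_3·(1) + e_4·(2) = 0
T: e_1·(0) + e_2·(-1) + e_3·(-2) + e_4·(0) = 0
Solving this homogeneous linear system for the smallest-integer solution (first nonzero entry positive) gives (2, -4, 2, -3).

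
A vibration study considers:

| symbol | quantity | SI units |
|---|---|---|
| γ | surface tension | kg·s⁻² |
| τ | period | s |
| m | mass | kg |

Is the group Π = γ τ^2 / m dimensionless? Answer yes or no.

yes

Sum the exponent of each base dimension across the product:
  M: [γ]_M + 2·[τ]_M − [m]_M = (1) + 2·(0) − (1) = 0
  L: [γ]_L + 2·[τ]_L − [m]_L = (0) + 2·(0) − (0) = 0
  T: [γ]_T + 2·[τ]_T − [m]_T = (-2) + 2·(1) − (0) = 0
All base exponents vanish — dimensionless.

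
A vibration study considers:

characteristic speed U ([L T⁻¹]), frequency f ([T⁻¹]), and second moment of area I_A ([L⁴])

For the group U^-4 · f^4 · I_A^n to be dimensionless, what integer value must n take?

1

Balance the L exponent: (4)·n from I_A, plus −4·(1) + 4·(0) = -4 from the rest, must sum to zero.
4n − 4 = 0, so n = 1.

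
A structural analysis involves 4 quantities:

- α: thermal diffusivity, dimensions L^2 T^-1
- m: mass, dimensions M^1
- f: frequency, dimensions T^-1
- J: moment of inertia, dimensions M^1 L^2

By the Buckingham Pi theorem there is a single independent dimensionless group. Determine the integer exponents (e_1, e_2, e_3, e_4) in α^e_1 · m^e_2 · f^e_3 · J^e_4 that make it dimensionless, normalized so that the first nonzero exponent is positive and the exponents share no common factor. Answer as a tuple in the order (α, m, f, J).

(1, 1, -1, -1)

M: e_1·(0) + e_2·(1) + e_3·(0) + e_4·(1) = 0
L: e_1·(2) + e_2·(0) + e_3·(0) + e_4·(2) = 0
T: e_1·(-1) + e_2·(0) + e_3·(-1) + e_4·(0) = 0
Solving this homogeneous linear system for the smallest-integer solution (first nonzero entry positive) gives (1, 1, -1, -1).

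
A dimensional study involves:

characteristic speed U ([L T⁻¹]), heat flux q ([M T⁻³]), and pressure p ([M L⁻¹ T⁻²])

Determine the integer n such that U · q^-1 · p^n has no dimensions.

1

Balance the M exponent: (1)·n from p, plus (0) − (1) = -1 from the rest, must sum to zero.
n − 1 = 0, so n = 1.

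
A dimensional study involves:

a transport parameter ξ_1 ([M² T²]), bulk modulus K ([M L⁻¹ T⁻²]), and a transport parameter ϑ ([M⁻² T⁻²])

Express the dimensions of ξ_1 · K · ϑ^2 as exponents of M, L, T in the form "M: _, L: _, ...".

Collect each base-dimension exponent across the product:
  M: (2) + (1) + 2·(-2) = -1
  L: (0) + (-1) + 2·(0) = -1
  T: (2) + (-2) + 2·(-2) = -4
So the dimensions are [M⁻¹ L⁻¹ T⁻⁴].

M: -1, L: -1, T: -4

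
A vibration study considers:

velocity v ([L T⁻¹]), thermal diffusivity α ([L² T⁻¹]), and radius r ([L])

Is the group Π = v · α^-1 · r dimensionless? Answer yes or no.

yes

Sum the exponent of each base dimension across the product:
  M: [v]_M − [α]_M + [r]_M = (0) − (0) + (0) = 0
  L: [v]_L − [α]_L + [r]_L = (1) − (2) + (1) = 0
  T: [v]_T − [α]_T + [r]_T = (-1) − (-1) + (0) = 0
All base exponents vanish — dimensionless.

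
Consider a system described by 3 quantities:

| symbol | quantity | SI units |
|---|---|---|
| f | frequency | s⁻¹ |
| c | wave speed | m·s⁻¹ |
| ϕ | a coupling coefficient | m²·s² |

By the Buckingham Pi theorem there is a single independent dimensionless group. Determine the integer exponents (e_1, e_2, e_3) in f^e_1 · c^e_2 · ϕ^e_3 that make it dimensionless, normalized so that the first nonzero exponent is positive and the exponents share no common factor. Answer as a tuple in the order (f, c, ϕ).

L: e_1·(0) + e_2·(1) + e_3·(2) = 0
T: e_1·(-1) + e_2·(-1) + e_3·(2) = 0
Solving this homogeneous linear system for the smallest-integer solution (first nonzero entry positive) gives (4, -2, 1).

(4, -2, 1)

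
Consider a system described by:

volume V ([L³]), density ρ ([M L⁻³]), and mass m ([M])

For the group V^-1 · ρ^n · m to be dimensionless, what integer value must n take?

Balance the M exponent: (1)·n from ρ, plus −(0) + (1) = 1 from the rest, must sum to zero.
n + 1 = 0, so n = -1.

-1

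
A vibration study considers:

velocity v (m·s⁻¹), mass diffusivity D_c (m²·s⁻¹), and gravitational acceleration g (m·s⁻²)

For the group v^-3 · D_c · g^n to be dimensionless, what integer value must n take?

Balance the L exponent: (1)·n from g, plus −3·(1) + (2) = -1 from the rest, must sum to zero.
n − 1 = 0, so n = 1.

1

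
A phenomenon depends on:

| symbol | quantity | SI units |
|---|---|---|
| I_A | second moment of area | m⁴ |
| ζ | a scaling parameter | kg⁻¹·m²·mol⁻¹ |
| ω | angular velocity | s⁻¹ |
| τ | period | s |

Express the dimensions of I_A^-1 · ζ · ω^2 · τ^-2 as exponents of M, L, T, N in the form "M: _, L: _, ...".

M: -1, L: -2, T: -4, N: -1

Collect each base-dimension exponent across the product:
  M: −(0) + (-1) + 2·(0) − 2·(0) = -1
  L: −(4) + (2) + 2·(0) − 2·(0) = -2
  T: −(0) + (0) + 2·(-1) − 2·(1) = -4
  N: −(0) + (-1) + 2·(0) − 2·(0) = -1
So the dimensions are [M⁻¹ L⁻² T⁻⁴ N⁻¹].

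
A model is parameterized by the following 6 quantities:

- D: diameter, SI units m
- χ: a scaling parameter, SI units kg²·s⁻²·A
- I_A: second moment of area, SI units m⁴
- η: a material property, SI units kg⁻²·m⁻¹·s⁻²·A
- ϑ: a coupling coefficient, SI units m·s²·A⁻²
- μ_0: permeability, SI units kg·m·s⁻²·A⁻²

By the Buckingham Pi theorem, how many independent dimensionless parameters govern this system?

There are 6 variables and 4 base dimensions (M, L, T, I).
The dimension matrix has rank 4.
Independent dimensionless groups: 6 − 4 = 2.

2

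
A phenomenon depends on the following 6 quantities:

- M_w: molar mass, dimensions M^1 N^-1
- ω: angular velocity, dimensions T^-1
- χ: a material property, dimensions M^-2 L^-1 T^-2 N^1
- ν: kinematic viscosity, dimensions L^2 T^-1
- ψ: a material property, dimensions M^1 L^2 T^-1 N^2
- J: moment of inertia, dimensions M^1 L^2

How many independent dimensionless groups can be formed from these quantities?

There are 6 variables and 4 base dimensions (M, L, T, N).
The dimension matrix has rank 4.
Independent dimensionless groups: 6 − 4 = 2.

2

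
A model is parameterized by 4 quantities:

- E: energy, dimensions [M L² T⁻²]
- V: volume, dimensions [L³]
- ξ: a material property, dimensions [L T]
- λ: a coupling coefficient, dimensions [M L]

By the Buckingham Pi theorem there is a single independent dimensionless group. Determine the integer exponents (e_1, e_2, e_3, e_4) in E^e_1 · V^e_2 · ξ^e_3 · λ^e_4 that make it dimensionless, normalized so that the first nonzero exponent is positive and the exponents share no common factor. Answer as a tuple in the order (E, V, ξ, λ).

M: e_1·(1) + e_2·(0) + e_3·(0) + e_4·(1) = 0
L: e_1·(2) + e_2·(3) + e_3·(1) + e_4·(1) = 0
T: e_1·(-2) + e_2·(0) + e_3·(1) + e_4·(0) = 0
Solving this homogeneous linear system for the smallest-integer solution (first nonzero entry positive) gives (1, -1, 2, -1).

(1, -1, 2, -1)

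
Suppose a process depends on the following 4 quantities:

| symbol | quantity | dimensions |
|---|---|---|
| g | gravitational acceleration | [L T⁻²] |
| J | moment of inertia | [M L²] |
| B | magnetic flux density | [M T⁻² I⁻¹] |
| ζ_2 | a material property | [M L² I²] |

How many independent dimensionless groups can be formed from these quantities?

0

There are 4 variables and 4 base dimensions (M, L, T, I).
The dimension matrix has rank 4.
Independent dimensionless groups: 4 − 4 = 0.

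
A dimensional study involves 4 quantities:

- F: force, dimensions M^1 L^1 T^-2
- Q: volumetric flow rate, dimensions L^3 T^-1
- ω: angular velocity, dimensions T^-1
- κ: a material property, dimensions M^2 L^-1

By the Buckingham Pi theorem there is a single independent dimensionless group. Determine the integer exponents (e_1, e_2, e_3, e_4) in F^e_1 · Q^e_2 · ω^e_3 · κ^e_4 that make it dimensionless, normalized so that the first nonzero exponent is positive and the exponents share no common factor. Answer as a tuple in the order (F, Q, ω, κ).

(2, -1, -3, -1)

M: e_1·(1) + e_2·(0) + e_3·(0) + e_4·(2) = 0
L: e_1·(1) + e_2·(3) + e_3·(0) + e_4·(-1) = 0
T: e_1·(-2) + e_2·(-1) + e_3·(-1) + e_4·(0) = 0
Solving this homogeneous linear system for the smallest-integer solution (first nonzero entry positive) gives (2, -1, -3, -1).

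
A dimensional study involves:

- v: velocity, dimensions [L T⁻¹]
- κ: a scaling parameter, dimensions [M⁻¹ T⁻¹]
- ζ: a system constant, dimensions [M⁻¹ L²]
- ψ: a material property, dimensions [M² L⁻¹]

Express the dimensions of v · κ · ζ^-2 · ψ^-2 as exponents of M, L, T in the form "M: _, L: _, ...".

Collect each base-dimension exponent across the product:
  M: (0) + (-1) − 2·(-1) − 2·(2) = -3
  L: (1) + (0) − 2·(2) − 2·(-1) = -1
  T: (-1) + (-1) − 2·(0) − 2·(0) = -2
So the dimensions are [M⁻³ L⁻¹ T⁻²].

M: -3, L: -1, T: -2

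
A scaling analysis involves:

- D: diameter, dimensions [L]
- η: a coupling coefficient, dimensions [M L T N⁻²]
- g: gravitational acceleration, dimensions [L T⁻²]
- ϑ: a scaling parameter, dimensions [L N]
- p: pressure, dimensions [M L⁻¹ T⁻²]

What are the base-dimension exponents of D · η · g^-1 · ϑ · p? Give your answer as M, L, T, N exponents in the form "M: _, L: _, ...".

M: 2, L: 1, T: 1, N: -1

Collect each base-dimension exponent across the product:
  M: (0) + (1) − (0) + (0) + (1) = 2
  L: (1) + (1) − (1) + (1) + (-1) = 1
  T: (0) + (1) − (-2) + (0) + (-2) = 1
  N: (0) + (-2) − (0) + (1) + (0) = -1
So the dimensions are [M² L T N⁻¹].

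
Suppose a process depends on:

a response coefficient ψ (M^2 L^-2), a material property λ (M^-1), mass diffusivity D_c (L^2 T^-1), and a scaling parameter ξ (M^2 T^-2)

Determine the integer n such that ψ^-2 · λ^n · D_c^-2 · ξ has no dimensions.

-2

Balance the M exponent: (-1)·n from λ, plus −2·(2) − 2·(0) + (2) = -2 from the rest, must sum to zero.
−n − 2 = 0, so n = -2.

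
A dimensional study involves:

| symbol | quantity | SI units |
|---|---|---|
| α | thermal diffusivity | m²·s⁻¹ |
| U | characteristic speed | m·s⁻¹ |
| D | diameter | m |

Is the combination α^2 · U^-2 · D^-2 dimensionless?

yes

Sum the exponent of each base dimension across the product:
  M: 2·[α]_M − 2·[U]_M − 2·[D]_M = 2·(0) − 2·(0) − 2·(0) = 0
  L: 2·[α]_L − 2·[U]_L − 2·[D]_L = 2·(2) − 2·(1) − 2·(1) = 0
  T: 2·[α]_T − 2·[U]_T − 2·[D]_T = 2·(-1) − 2·(-1) − 2·(0) = 0
  N: 2·[α]_N − 2·[U]_N − 2·[D]_N = 2·(0) − 2·(0) − 2·(0) = 0
All base exponents vanish — dimensionless.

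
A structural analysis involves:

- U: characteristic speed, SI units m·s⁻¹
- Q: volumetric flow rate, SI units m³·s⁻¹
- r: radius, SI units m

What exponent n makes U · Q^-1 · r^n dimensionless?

2

Balance the L exponent: (1)·n from r, plus (1) − (3) = -2 from the rest, must sum to zero.
n − 2 = 0, so n = 2.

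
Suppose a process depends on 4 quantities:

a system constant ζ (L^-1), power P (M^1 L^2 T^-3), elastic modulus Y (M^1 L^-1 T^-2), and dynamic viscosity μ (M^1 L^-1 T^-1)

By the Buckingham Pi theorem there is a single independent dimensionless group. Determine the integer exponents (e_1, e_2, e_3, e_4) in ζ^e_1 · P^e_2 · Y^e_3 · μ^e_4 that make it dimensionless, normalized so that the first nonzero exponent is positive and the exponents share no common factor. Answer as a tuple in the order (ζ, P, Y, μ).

M: e_1·(0) + e_2·(1) + e_3·(1) + e_4·(1) = 0
L: e_1·(-1) + e_2·(2) + e_3·(-1) + e_4·(-1) = 0
T: e_1·(0) + e_2·(-3) + e_3·(-2) + e_4·(-1) = 0
Solving this homogeneous linear system for the smallest-integer solution (first nonzero entry positive) gives (3, 1, -2, 1).

(3, 1, -2, 1)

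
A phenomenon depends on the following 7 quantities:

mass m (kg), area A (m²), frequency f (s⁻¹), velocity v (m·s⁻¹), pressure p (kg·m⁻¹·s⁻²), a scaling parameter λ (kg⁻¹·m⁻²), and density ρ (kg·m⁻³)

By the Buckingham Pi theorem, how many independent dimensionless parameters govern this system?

There are 7 variables and 3 base dimensions (M, L, T).
The dimension matrix has rank 3.
Independent dimensionless groups: 7 − 3 = 4.

4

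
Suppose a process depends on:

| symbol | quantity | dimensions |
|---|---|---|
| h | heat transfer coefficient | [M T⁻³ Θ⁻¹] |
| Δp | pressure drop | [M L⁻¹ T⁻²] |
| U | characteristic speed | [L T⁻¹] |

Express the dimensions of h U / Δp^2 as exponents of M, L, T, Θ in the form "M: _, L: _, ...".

Collect each base-dimension exponent across the product:
  M: (1) − 2·(1) + (0) = -1
  L: (0) − 2·(-1) + (1) = 3
  T: (-3) − 2·(-2) + (-1) = 0
  Θ: (-1) − 2·(0) + (0) = -1
So the dimensions are [M⁻¹ L³ Θ⁻¹].

M: -1, L: 3, T: 0, Θ: -1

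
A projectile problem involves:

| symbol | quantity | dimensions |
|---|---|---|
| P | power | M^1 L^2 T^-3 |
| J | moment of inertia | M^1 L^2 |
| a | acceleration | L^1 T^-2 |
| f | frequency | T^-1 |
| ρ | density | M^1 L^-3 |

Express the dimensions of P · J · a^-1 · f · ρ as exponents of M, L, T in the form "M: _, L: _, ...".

M: 3, L: 0, T: -2

Collect each base-dimension exponent across the product:
  M: (1) + (1) − (0) + (0) + (1) = 3
  L: (2) + (2) − (1) + (0) + (-3) = 0
  T: (-3) + (0) − (-2) + (-1) + (0) = -2
So the dimensions are [M³ T⁻²].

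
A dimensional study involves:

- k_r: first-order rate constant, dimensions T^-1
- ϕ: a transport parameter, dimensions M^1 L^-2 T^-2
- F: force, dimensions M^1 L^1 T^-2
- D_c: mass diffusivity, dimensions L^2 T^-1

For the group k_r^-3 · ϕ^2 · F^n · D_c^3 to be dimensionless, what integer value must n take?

Balance the M exponent: (1)·n from F, plus −3·(0) + 2·(1) + 3·(0) = 2 from the rest, must sum to zero.
n + 2 = 0, so n = -2.

-2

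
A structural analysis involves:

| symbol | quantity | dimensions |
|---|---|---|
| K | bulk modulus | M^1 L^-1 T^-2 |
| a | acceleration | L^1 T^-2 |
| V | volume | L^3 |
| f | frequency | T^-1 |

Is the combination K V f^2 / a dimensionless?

no

Sum the exponent of each base dimension across the product:
  M: [K]_M − [a]_M + [V]_M + 2·[f]_M = (1) − (0) + (0) + 2·(0) = 1
  L: [K]_L − [a]_L + [V]_L + 2·[f]_L = (-1) − (1) + (3) + 2·(0) = 1
  T: [K]_T − [a]_T + [V]_T + 2·[f]_T = (-2) − (-2) + (0) + 2·(-1) = -2
Net dimensions [M L T⁻²] ≠ [1] — not dimensionless.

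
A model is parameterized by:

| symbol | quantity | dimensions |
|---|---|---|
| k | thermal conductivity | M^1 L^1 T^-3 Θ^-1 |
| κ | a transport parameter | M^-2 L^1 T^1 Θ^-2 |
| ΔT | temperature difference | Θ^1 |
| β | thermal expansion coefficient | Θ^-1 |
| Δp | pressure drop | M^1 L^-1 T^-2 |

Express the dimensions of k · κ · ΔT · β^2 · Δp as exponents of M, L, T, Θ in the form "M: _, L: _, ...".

Collect each base-dimension exponent across the product:
  M: (1) + (-2) + (0) + 2·(0) + (1) = 0
  L: (1) + (1) + (0) + 2·(0) + (-1) = 1
  T: (-3) + (1) + (0) + 2·(0) + (-2) = -4
  Θ: (-1) + (-2) + (1) + 2·(-1) + (0) = -4
So the dimensions are [L T⁻⁴ Θ⁻⁴].

M: 0, L: 1, T: -4, Θ: -4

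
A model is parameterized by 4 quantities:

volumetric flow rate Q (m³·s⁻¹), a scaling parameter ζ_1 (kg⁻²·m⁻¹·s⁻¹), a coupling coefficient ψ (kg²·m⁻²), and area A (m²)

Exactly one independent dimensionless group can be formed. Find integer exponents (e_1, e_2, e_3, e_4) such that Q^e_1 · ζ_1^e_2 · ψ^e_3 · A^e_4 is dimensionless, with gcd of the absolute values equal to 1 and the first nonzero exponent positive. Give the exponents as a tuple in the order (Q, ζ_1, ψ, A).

M: e_1·(0) + e_2·(-2) + e_3·(2) + e_4·(0) = 0
L: e_1·(3) + e_2·(-1) + e_3·(-2) + e_4·(2) = 0
T: e_1·(-1) + e_2·(-1) + e_3·(0) + e_4·(0) = 0
Solving this homogeneous linear system for the smallest-integer solution (first nonzero entry positive) gives (1, -1, -1, -3).

(1, -1, -1, -3)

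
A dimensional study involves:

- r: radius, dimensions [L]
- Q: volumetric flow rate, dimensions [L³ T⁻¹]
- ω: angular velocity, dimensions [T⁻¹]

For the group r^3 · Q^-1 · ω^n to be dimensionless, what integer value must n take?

1

Balance the T exponent: (-1)·n from ω, plus 3·(0) − (-1) = 1 from the rest, must sum to zero.
−n + 1 = 0, so n = 1.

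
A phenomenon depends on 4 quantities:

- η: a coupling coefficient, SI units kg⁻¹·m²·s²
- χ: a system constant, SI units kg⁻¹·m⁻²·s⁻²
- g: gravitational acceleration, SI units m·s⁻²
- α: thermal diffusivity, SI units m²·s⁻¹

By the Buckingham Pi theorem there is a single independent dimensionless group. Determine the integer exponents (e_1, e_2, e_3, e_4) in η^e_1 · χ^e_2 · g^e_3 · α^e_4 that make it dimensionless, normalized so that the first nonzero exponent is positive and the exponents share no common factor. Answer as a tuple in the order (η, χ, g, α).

(1, -1, 4, -4)

M: e_1·(-1) + e_2·(-1) + e_3·(0) + e_4·(0) = 0
L: e_1·(2) + e_2·(-2) + e_3·(1) + e_4·(2) = 0
T: e_1·(2) + e_2·(-2) + e_3·(-2) + e_4·(-1) = 0
Solving this homogeneous linear system for the smallest-integer solution (first nonzero entry positive) gives (1, -1, 4, -4).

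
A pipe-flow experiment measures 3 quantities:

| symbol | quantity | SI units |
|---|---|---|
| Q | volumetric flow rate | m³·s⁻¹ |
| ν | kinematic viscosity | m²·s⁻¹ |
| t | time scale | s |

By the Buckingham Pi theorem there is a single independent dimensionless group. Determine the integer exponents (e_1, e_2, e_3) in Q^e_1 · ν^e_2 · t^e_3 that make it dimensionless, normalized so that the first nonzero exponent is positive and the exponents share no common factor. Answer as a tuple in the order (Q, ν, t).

(2, -3, -1)

L: e_1·(3) + e_2·(2) + e_3·(0) = 0
T: e_1·(-1) + e_2·(-1) + e_3·(1) = 0
Solving this homogeneous linear system for the smallest-integer solution (first nonzero entry positive) gives (2, -3, -1).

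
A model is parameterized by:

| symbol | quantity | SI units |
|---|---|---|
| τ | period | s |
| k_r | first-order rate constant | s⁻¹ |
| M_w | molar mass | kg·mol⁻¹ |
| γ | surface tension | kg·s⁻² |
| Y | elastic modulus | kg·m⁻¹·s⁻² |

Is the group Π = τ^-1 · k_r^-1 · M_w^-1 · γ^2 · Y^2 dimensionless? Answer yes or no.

Sum the exponent of each base dimension across the product:
  M: −[τ]_M − [k_r]_M − [M_w]_M + 2·[γ]_M + 2·[Y]_M = −(0) − (0) − (1) + 2·(1) + 2·(1) = 3
  L: −[τ]_L − [k_r]_L − [M_w]_L + 2·[γ]_L + 2·[Y]_L = −(0) − (0) − (0) + 2·(0) + 2·(-1) = -2
  T: −[τ]_T − [k_r]_T − [M_w]_T + 2·[γ]_T + 2·[Y]_T = −(1) − (-1) − (0) + 2·(-2) + 2·(-2) = -8
  N: −[τ]_N − [k_r]_N − [M_w]_N + 2·[γ]_N + 2·[Y]_N = −(0) − (0) − (-1) + 2·(0) + 2·(0) = 1
Net dimensions [M³ L⁻² T⁻⁸ N] ≠ [1] — not dimensionless.

no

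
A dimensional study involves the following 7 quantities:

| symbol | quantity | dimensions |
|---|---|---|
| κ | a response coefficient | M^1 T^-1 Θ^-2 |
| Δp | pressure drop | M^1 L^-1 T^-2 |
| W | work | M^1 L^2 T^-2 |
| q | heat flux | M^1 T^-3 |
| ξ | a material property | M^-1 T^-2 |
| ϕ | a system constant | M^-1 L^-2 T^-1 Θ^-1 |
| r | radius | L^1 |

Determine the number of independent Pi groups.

There are 7 variables and 4 base dimensions (M, L, T, Θ).
The dimension matrix has rank 4.
Independent dimensionless groups: 7 − 4 = 3.

3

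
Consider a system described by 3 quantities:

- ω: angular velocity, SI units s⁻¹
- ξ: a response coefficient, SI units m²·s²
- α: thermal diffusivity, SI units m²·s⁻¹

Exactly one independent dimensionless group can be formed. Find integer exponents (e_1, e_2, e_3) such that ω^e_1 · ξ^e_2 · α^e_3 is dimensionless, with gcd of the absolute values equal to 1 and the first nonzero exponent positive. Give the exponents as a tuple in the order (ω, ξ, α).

(3, 1, -1)

L: e_1·(0) + e_2·(2) + e_3·(2) = 0
T: e_1·(-1) + e_2·(2) + e_3·(-1) = 0
Solving this homogeneous linear system for the smallest-integer solution (first nonzero entry positive) gives (3, 1, -1).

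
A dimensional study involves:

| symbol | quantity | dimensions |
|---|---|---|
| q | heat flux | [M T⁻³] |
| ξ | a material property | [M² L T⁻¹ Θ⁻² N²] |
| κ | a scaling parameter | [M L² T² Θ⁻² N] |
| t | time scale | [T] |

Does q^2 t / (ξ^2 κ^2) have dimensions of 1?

Sum the exponent of each base dimension across the product:
  M: 2·[q]_M − 2·[ξ]_M − 2·[κ]_M + [t]_M = 2·(1) − 2·(2) − 2·(1) + (0) = -4
  L: 2·[q]_L − 2·[ξ]_L − 2·[κ]_L + [t]_L = 2·(0) − 2·(1) − 2·(2) + (0) = -6
  T: 2·[q]_T − 2·[ξ]_T − 2·[κ]_T + [t]_T = 2·(-3) − 2·(-1) − 2·(2) + (1) = -7
  Θ: 2·[q]_Θ − 2·[ξ]_Θ − 2·[κ]_Θ + [t]_Θ = 2·(0) − 2·(-2) − 2·(-2) + (0) = 8
  N: 2·[q]_N − 2·[ξ]_N − 2·[κ]_N + [t]_N = 2·(0) − 2·(2) − 2·(1) + (0) = -6
Net dimensions [M⁻⁴ L⁻⁶ T⁻⁷ Θ⁸ N⁻⁶] ≠ [1] — not dimensionless.

no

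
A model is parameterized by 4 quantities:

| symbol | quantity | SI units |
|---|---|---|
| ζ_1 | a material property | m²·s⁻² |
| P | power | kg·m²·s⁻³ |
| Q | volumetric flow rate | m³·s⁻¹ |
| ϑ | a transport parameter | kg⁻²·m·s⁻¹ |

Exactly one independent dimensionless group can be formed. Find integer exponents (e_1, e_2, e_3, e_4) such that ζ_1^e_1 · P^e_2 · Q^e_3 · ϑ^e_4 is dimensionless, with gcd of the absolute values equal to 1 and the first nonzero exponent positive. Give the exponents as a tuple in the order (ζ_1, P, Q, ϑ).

M: e_1·(0) + e_2·(1) + e_3·(0) + e_4·(-2) = 0
L: e_1·(2) + e_2·(2) + e_3·(3) + e_4·(1) = 0
T: e_1·(-2) + e_2·(-3) + e_3·(-1) + e_4·(-1) = 0
Solving this homogeneous linear system for the smallest-integer solution (first nonzero entry positive) gives (4, -2, -1, -1).

(4, -2, -1, -1)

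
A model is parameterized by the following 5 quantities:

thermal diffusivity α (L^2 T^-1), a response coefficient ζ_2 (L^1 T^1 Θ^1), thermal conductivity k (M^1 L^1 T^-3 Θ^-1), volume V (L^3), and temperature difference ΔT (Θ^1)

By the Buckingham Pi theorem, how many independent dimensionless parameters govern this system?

1

There are 5 variables and 4 base dimensions (M, L, T, Θ).
The dimension matrix has rank 4.
Independent dimensionless groups: 5 − 4 = 1.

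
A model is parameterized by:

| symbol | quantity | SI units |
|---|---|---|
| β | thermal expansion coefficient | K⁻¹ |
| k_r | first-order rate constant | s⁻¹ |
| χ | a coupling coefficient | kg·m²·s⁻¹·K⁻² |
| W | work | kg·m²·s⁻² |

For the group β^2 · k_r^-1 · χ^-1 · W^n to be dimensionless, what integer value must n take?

1

Balance the M exponent: (1)·n from W, plus 2·(0) − (0) − (1) = -1 from the rest, must sum to zero.
n − 1 = 0, so n = 1.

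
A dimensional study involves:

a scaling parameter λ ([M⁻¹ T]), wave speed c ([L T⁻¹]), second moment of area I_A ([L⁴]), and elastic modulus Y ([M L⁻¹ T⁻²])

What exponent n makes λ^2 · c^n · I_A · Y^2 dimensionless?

Balance the L exponent: (1)·n from c, plus 2·(0) + (4) + 2·(-1) = 2 from the rest, must sum to zero.
n + 2 = 0, so n = -2.

-2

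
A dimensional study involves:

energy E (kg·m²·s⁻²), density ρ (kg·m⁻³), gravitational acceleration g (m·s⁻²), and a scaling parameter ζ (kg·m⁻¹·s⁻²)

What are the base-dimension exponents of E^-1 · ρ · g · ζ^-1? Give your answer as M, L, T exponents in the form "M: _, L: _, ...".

M: -1, L: -3, T: 2

Collect each base-dimension exponent across the product:
  M: −(1) + (1) + (0) − (1) = -1
  L: −(2) + (-3) + (1) − (-1) = -3
  T: −(-2) + (0) + (-2) − (-2) = 2
So the dimensions are [M⁻¹ L⁻³ T²].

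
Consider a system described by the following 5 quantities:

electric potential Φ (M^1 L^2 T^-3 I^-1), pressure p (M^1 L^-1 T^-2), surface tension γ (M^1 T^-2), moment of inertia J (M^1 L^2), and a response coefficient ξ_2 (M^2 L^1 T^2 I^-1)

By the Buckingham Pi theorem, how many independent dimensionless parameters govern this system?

There are 5 variables and 4 base dimensions (M, L, T, I).
The dimension matrix has rank 4.
Independent dimensionless groups: 5 − 4 = 1.

1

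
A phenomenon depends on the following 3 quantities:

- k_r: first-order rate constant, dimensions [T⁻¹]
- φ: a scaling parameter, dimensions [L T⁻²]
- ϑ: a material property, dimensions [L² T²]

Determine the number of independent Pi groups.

There are 3 variables and 2 base dimensions (L, T).
The dimension matrix has rank 2.
Independent dimensionless groups: 3 − 2 = 1.

1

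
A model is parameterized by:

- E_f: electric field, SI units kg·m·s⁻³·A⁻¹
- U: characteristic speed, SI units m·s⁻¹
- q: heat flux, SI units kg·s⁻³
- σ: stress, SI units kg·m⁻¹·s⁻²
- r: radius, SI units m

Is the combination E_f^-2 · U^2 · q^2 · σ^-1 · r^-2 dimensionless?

Sum the exponent of each base dimension across the product:
  M: −2·[E_f]_M + 2·[U]_M + 2·[q]_M − [σ]_M − 2·[r]_M = −2·(1) + 2·(0) + 2·(1) − (1) − 2·(0) = -1
  L: −2·[E_f]_L + 2·[U]_L + 2·[q]_L − [σ]_L − 2·[r]_L = −2·(1) + 2·(1) + 2·(0) − (-1) − 2·(1) = -1
  T: −2·[E_f]_T + 2·[U]_T + 2·[q]_T − [σ]_T − 2·[r]_T = −2·(-3) + 2·(-1) + 2·(-3) − (-2) − 2·(0) = 0
  I: −2·[E_f]_I + 2·[U]_I + 2·[q]_I − [σ]_I − 2·[r]_I = −2·(-1) + 2·(0) + 2·(0) − (0) − 2·(0) = 2
Net dimensions [M⁻¹ L⁻¹ I²] ≠ [1] — not dimensionless.

no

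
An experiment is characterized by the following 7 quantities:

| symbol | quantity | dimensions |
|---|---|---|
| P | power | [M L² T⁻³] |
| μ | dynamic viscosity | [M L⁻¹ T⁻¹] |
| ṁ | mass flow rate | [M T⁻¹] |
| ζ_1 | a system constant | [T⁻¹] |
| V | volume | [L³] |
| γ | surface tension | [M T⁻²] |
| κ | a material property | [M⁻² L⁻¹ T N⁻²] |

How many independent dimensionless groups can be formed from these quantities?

3

There are 7 variables and 4 base dimensions (M, L, T, N).
The dimension matrix has rank 4.
Independent dimensionless groups: 7 − 4 = 3.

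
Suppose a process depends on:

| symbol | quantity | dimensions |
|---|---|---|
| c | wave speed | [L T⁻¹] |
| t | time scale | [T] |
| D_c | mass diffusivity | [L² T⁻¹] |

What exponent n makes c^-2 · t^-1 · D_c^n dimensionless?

1

Balance the L exponent: (2)·n from D_c, plus −2·(1) − (0) = -2 from the rest, must sum to zero.
2n − 2 = 0, so n = 1.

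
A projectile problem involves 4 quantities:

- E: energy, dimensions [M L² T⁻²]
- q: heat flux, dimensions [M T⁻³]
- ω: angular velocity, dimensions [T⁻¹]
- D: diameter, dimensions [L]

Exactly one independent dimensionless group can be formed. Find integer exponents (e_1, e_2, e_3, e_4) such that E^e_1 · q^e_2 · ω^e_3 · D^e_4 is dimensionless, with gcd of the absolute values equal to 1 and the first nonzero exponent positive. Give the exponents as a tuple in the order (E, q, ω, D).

M: e_1·(1) + e_2·(1) + e_3·(0) + e_4·(0) = 0
L: e_1·(2) + e_2·(0) + e_3·(0) + e_4·(1) = 0
T: e_1·(-2) + e_2·(-3) + e_3·(-1) + e_4·(0) = 0
Solving this homogeneous linear system for the smallest-integer solution (first nonzero entry positive) gives (1, -1, 1, -2).

(1, -1, 1, -2)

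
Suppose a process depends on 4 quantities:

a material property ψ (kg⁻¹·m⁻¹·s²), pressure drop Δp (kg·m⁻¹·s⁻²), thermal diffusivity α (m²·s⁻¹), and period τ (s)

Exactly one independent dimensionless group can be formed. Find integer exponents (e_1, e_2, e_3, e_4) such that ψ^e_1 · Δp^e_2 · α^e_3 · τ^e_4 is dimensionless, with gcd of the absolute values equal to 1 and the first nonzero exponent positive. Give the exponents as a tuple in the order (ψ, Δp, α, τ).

M: e_1·(-1) + e_2·(1) + e_3·(0) + e_4·(0) = 0
L: e_1·(-1) + e_2·(-1) + e_3·(2) + e_4·(0) = 0
T: e_1·(2) + e_2·(-2) + e_3·(-1) + e_4·(1) = 0
Solving this homogeneous linear system for the smallest-integer solution (first nonzero entry positive) gives (1, 1, 1, 1).

(1, 1, 1, 1)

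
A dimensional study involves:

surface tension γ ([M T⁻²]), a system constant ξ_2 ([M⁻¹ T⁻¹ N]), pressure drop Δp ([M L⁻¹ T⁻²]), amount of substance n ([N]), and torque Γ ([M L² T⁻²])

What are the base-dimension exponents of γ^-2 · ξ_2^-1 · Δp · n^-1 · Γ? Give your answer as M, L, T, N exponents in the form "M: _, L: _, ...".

M: 1, L: 1, T: 1, N: -2

Collect each base-dimension exponent across the product:
  M: −2·(1) − (-1) + (1) − (0) + (1) = 1
  L: −2·(0) − (0) + (-1) − (0) + (2) = 1
  T: −2·(-2) − (-1) + (-2) − (0) + (-2) = 1
  N: −2·(0) − (1) + (0) − (1) + (0) = -2
So the dimensions are [M L T N⁻²].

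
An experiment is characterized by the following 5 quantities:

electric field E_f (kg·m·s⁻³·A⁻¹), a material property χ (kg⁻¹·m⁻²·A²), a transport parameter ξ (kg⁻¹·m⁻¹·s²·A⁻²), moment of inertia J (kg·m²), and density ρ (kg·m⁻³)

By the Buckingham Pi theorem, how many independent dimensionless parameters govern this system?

There are 5 variables and 4 base dimensions (M, L, T, I).
The dimension matrix has rank 4.
Independent dimensionless groups: 5 − 4 = 1.

1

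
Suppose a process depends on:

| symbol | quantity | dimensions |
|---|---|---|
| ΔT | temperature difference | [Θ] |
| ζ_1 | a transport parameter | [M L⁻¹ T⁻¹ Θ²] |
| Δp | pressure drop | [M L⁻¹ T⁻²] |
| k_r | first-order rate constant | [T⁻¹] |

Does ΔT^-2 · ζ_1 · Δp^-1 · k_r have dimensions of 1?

Sum the exponent of each base dimension across the product:
  M: −2·[ΔT]_M + [ζ_1]_M − [Δp]_M + [k_r]_M = −2·(0) + (1) − (1) + (0) = 0
  L: −2·[ΔT]_L + [ζ_1]_L − [Δp]_L + [k_r]_L = −2·(0) + (-1) − (-1) + (0) = 0
  T: −2·[ΔT]_T + [ζ_1]_T − [Δp]_T + [k_r]_T = −2·(0) + (-1) − (-2) + (-1) = 0
  Θ: −2·[ΔT]_Θ + [ζ_1]_Θ − [Δp]_Θ + [k_r]_Θ = −2·(1) + (2) − (0) + (0) = 0
All base exponents vanish — dimensionless.

yes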